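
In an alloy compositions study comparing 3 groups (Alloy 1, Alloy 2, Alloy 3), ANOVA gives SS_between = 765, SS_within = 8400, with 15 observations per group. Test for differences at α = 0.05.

df_between = 2, df_within = 42. F = MS_between/MS_within = 382.5/200.0 = 1.913. F_crit ≈ 3.22. Fail to reject H₀.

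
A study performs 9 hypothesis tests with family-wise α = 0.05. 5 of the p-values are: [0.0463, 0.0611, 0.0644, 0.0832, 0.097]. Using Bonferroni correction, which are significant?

Bonferroni α = 0.05/9 = 0.00556. None of the given p-values are significant.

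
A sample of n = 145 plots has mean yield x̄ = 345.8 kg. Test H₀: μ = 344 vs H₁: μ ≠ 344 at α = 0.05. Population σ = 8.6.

z = (x̄ - μ₀)/(σ/√n) = (345.8 - 344)/(8.6/√145) = 2.52. Critical value: ±1.96. Since |2.52| > 1.96, Reject H₀.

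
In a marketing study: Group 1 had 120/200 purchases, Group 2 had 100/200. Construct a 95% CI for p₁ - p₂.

p̂₁ = 0.6, p̂₂ = 0.5. Difference = 0.1. CI = (0.003, 0.197)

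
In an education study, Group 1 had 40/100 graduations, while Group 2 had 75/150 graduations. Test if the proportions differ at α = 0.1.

p̂₁ = 0.4, p̂₂ = 0.5, pooled p̂ = 0.46. z = -1.554. Critical: ±1.645. Fail to reject H₀.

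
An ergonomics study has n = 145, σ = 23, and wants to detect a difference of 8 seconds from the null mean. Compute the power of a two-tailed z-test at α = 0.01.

SE = σ/√n = 23/√145 = 1.91. Non-centrality λ = d/SE = 8/1.91 = 4.188. Power ≈ Φ(λ - z_{α/2}) = Φ(4.188 - 2.576) = Φ(1.612) = 0.947.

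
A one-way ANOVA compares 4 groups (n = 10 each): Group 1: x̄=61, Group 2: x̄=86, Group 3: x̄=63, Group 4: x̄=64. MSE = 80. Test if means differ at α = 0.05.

Grand mean = 68.5. SS_between = 4130.0, MS_between = 1376.67. F = 17.208, F_crit ≈ 2.866. Reject H₀.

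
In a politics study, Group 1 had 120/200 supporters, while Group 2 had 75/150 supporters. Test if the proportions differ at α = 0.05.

p̂₁ = 0.6, p̂₂ = 0.5, pooled p̂ = 0.557. z = 1.864. Critical: ±1.96. Fail to reject H₀.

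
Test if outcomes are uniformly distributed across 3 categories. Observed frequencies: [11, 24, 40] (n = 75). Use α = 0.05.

Expected = 25 each. χ² = Σ(O-E)²/E = 16.88. df = 2, critical value = 5.991. Reject H₀.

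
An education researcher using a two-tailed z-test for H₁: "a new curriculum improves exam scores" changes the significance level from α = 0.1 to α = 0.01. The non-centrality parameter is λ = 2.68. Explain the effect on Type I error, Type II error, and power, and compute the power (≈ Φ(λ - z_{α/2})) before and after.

Decreasing α from 0.1 to 0.01:
• Type I error rate decreases (α is the Type I rate by definition).
• Critical value moves from z_{α/2} = 1.645 to 2.576, so power = Φ(λ - z_{α/2}) goes from Φ(2.68 - 1.645) = 0.85 to Φ(2.68 - 2.576) = 0.541.
• Type II error rate β = 1 - power therefore increases (0.15 → 0.459).
Appropriate when false positives are costly — here, adopting a curriculum that gives no real benefit — disruption for nothing.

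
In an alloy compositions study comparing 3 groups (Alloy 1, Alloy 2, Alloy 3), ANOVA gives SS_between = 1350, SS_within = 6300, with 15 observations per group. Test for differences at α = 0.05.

df_between = 2, df_within = 42. F = MS_between/MS_within = 675.0/150.0 = 4.5. F_crit ≈ 3.22. Reject H₀. At least one mean differs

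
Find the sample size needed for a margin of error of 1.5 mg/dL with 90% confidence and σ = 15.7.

n = (z*σ/E)² = (1.645×15.7/1.5)² = 296.4 → n = 297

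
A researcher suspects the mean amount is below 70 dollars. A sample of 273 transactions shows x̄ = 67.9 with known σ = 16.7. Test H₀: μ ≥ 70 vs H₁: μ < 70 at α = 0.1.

z = -2.078. Critical value: -1.28. Reject H₀.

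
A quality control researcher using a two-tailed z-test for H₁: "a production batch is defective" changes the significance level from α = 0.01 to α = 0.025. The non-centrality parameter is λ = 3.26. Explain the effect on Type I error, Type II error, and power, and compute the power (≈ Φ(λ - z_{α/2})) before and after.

Increasing α from 0.01 to 0.025:
• Type I error rate increases (α is the Type I rate by definition).
• Critical value moves from z_{α/2} = 2.576 to 2.241, so power = Φ(λ - z_{α/2}) goes from Φ(3.26 - 2.576) = 0.753 to Φ(3.26 - 2.241) = 0.846.
• Type II error rate β = 1 - power therefore decreases (0.247 → 0.154).
Appropriate when false negatives are costly — here, shipping a defective batch — faulty products reach customers.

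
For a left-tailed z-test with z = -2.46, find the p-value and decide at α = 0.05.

p = P(Z < -2.46) = Φ(-2.46) ≈ 0.0069. Since p < 0.05, reject H₀ (significant) at α = 0.05.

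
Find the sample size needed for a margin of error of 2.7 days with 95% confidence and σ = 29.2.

n = (z*σ/E)² = (1.96×29.2/2.7)² = 449.3 → n = 450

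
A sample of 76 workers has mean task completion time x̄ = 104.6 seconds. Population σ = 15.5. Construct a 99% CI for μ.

CI = x̄ ± z*(σ/√n) = 104.6 ± 2.576(15.5/√76) = 104.6 ± 4.58 = (100.02, 109.18)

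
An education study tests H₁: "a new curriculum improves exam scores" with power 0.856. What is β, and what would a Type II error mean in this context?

β = 1 - power = 1 - 0.856 = 0.144. A Type II error is failing to reject H₀ when H₀ is false (false negative) — here, failing to conclude that a new curriculum improves exam scores when in fact it is true. Consequence: keeping the old curriculum when the new one would have helped students.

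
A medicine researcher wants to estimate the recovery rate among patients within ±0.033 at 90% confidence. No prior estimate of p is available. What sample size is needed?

Conservative approach: use p = 0.5 (maximizes p(1-p) = 0.25). n = z²(0.25)/E² = 1.645²×0.25/0.033² = 621.2 → n = 622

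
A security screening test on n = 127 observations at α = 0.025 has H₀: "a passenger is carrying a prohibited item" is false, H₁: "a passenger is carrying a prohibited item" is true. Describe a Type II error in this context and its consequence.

Type II error: failing to reject H₀ when it is false — concluding that a passenger is carrying a prohibited item is not supported when in fact it is. Consequence: letting a prohibited item through — security breach.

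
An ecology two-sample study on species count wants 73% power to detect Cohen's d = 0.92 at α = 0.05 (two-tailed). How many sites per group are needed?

z_{α/2} = 1.96, z_β = Φ⁻¹(0.73) = 0.613. For large effect (d = 0.92): n per group = 2(z_{α/2} + z_β)²/d² = 2(1.96 + 0.613)²/0.92² = 15.6 → 16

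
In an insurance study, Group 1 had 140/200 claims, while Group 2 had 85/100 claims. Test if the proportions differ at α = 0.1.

p̂₁ = 0.7, p̂₂ = 0.85, pooled p̂ = 0.75. z = -2.828. Critical: ±1.645. Reject H₀.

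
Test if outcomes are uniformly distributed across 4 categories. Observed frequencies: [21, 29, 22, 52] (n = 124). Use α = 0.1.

Expected = 31 each. χ² = Σ(O-E)²/E = 20.194. df = 3, critical value = 6.251. Reject H₀.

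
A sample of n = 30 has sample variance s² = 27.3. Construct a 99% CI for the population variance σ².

df = 29. χ²_{0.005} = 52.336, χ²_{0.995} = 13.121. CI for σ² = ((n-1)s²/χ²_{α/2}, (n-1)s²/χ²_{1-α/2}) = (29·27.3/52.336, 29·27.3/13.121) = (15.13, 60.34)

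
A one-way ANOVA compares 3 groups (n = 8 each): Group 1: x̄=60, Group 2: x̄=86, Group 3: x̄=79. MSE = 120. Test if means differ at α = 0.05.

Grand mean = 75.0. SS_between = 2896.0, MS_between = 1448.0. F = 12.067, F_crit ≈ 3.467. Reject H₀.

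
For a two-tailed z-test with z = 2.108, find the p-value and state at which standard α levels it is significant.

p = 2·P(Z > |2.108|) = 2·(1 - Φ(2.108)) ≈ 0.035. Significant at α = 0.1; Significant at α = 0.05.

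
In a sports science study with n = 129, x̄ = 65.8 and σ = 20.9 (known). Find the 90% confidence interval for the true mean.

CI = x̄ ± z*(σ/√n) = 65.8 ± 1.645(20.9/√129) = 65.8 ± 3.03 = (62.77, 68.83)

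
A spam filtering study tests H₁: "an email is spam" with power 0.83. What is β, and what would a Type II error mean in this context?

β = 1 - power = 1 - 0.83 = 0.17. A Type II error is failing to reject H₀ when H₀ is false (false negative) — here, failing to conclude that an email is spam when in fact it is true. Consequence: a spam email lands in the inbox.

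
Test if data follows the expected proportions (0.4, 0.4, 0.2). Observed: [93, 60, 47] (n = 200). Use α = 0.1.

Expected: [80.0, 80.0, 40.0]. χ² = 8.338. df = 2, critical = 4.605. Reject H₀.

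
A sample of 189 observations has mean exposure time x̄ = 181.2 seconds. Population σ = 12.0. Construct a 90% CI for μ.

CI = x̄ ± z*(σ/√n) = 181.2 ± 1.645(12.0/√189) = 181.2 ± 1.44 = (179.76, 182.64)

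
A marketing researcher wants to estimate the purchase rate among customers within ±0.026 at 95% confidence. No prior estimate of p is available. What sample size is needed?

Conservative approach: use p = 0.5 (maximizes p(1-p) = 0.25). n = z²(0.25)/E² = 1.96²×0.25/0.026² = 1420.7 → n = 1421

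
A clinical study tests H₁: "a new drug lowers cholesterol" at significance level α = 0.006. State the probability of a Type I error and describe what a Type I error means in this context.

P(Type I error) = α = 0.006. A Type I error is rejecting H₀ when H₀ is actually true (false positive) — here, concluding that a new drug lowers cholesterol when in fact this is not the case. Consequence: approving an ineffective drug — patients take a useless medication and may skip effective alternatives.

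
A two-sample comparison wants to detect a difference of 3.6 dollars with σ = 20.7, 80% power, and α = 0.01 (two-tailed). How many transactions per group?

n per group = 2(z_α/2 + z_β)²σ²/d² = 2×(2.576 + 0.84)²×20.7²/3.6² = 771.6 → n = 772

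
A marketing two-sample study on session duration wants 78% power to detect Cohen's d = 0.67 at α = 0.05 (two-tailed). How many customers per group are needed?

z_{α/2} = 1.96, z_β = Φ⁻¹(0.78) = 0.772. For medium effect (d = 0.67): n per group = 2(z_{α/2} + z_β)²/d² = 2(1.96 + 0.772)²/0.67² = 33.3 → 34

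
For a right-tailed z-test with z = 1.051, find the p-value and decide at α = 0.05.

p = P(Z > 1.051) = 1 - Φ(1.051) ≈ 0.1466. Since p ≥ 0.05, fail to reject H₀ (not significant) at α = 0.05.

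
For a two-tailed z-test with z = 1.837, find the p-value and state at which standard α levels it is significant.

p = 2·P(Z > |1.837|) = 2·(1 - Φ(1.837)) ≈ 0.0662. Significant at α = 0.1.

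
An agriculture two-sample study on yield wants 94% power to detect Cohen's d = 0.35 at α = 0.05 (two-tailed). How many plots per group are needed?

z_{α/2} = 1.96, z_β = Φ⁻¹(0.94) = 1.555. For small effect (d = 0.35): n per group = 2(z_{α/2} + z_β)²/d² = 2(1.96 + 1.555)²/0.35² = 201.7 → 202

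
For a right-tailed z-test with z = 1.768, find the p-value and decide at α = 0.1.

p = P(Z > 1.768) = 1 - Φ(1.768) ≈ 0.0385. Since p < 0.1, reject H₀ (significant) at α = 0.1.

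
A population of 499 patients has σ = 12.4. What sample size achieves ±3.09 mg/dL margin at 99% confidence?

Without FPC: n₀ = (2.576×12.4/3.09)² = 106.861. With FPC: n = n₀N/(n₀+N-1) = 88.2 → n = 89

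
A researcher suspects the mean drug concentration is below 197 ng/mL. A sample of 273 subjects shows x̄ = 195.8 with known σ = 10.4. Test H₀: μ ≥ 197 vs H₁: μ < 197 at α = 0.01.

z = -1.906. Critical value: -2.33. Fail to reject H₀.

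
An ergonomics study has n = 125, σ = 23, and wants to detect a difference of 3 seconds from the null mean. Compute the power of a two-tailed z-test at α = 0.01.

SE = σ/√n = 23/√125 = 2.057. Non-centrality λ = d/SE = 3/2.057 = 1.458. Power ≈ Φ(λ - z_{α/2}) = Φ(1.458 - 2.576) = Φ(-1.118) = 0.132.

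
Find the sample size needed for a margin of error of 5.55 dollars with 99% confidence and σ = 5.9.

n = (z*σ/E)² = (2.576×5.9/5.55)² = 7.5 → n = 8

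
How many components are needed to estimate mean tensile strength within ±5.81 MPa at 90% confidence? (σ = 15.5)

n = (z*σ/E)² = (1.645×15.5/5.81)² = 19.3 → n = 20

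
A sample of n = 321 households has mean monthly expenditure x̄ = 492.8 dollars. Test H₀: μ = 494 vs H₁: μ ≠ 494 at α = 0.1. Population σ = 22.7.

z = (x̄ - μ₀)/(σ/√n) = (492.8 - 494)/(22.7/√321) = -0.947. Critical value: ±1.645. Since |-0.947| ≤ 1.645, Fail to reject H₀.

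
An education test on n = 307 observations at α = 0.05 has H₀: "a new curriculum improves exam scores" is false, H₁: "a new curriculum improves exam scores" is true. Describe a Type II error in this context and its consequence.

Type II error: failing to reject H₀ when it is false — concluding that a new curriculum improves exam scores is not supported when in fact it is. Consequence: keeping the old curriculum when the new one would have helped students.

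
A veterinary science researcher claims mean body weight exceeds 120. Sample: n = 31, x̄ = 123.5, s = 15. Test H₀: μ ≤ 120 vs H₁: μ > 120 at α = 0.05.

t = (123.5 - 120)/(15/√31) = 1.299, df = 30. Critical t = 1.697. Fail to reject H₀.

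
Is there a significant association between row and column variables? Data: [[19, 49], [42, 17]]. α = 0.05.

χ² = 23.668. df = 1, critical = 3.841. Reject H₀. Variables are dependent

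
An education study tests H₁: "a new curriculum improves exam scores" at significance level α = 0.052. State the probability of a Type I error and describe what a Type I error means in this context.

P(Type I error) = α = 0.052. A Type I error is rejecting H₀ when H₀ is actually true (false positive) — here, concluding that a new curriculum improves exam scores when in fact this is not the case. Consequence: adopting a curriculum that gives no real benefit — disruption for nothing.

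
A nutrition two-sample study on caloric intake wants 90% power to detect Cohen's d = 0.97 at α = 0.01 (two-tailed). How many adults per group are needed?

z_{α/2} = 2.576, z_β = Φ⁻¹(0.9) = 1.282. For large effect (d = 0.97): n per group = 2(z_{α/2} + z_β)²/d² = 2(2.576 + 1.282)²/0.97² = 31.6 → 32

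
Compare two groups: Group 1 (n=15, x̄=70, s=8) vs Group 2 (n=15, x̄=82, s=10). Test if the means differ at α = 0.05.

Pooled sp = 9.06. t = -3.629, df = 28. Critical t = ±2.048. Reject H₀.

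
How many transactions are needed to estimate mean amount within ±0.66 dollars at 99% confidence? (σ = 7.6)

n = (z*σ/E)² = (2.576×7.6/0.66)² = 879.9 → n = 880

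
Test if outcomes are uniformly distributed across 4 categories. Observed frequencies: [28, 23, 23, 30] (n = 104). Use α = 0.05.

Expected = 26 each. χ² = Σ(O-E)²/E = 1.462. df = 3, critical value = 7.815. Fail to reject H₀.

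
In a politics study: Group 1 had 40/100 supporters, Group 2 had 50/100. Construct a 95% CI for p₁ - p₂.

p̂₁ = 0.4, p̂₂ = 0.5. Difference = -0.1. CI = (-0.237, 0.037)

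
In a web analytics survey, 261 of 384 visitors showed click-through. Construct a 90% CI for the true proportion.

p̂ = 0.68. CI = p̂ ± z*√(p̂(1-p̂)/n) = (0.641, 0.719)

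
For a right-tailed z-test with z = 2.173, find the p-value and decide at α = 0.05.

p = P(Z > 2.173) = 1 - Φ(2.173) ≈ 0.0149. Since p < 0.05, reject H₀ (significant) at α = 0.05.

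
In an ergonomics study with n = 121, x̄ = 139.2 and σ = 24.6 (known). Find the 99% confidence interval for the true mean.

CI = x̄ ± z*(σ/√n) = 139.2 ± 2.576(24.6/√121) = 139.2 ± 5.76 = (133.44, 144.96)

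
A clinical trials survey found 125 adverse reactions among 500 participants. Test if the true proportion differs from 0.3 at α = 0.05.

p̂ = 0.25, p₀ = 0.3. z = (p̂ - p₀)/√(p₀(1-p₀)/n) = -2.44. Critical: ±1.96. Reject H₀.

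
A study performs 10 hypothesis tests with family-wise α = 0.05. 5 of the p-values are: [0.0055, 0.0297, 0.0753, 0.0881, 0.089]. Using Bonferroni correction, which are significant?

Bonferroni α = 0.05/10 = 0.005. None of the given p-values are significant.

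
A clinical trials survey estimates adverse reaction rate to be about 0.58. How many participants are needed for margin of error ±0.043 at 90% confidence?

n = z²p(1-p)/E² = 1.645²×0.58×0.42/0.043² = 356.5 → n = 357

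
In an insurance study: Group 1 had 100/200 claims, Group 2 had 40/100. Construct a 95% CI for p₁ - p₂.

p̂₁ = 0.5, p̂₂ = 0.4. Difference = 0.1. CI = (-0.018, 0.218)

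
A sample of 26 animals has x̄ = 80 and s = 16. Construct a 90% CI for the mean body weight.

CI = x̄ ± t*(s/√n) = 80 ± 1.708(16/√26) = (74.64, 85.36)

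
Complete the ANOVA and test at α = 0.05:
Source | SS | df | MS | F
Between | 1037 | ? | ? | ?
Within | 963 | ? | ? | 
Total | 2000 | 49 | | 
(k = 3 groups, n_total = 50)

df_between = 2, df_within = 47. MS_between = 518.5, MS_within = 20.49. F = 25.306, F_crit ≈ 3.195. Reject H₀.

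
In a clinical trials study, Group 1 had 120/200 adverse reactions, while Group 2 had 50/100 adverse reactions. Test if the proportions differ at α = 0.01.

p̂₁ = 0.6, p̂₂ = 0.5, pooled p̂ = 0.567. z = 1.648. Critical: ±2.576. Fail to reject H₀.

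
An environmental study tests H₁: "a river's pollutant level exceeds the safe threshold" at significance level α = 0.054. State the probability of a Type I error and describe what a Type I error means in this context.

P(Type I error) = α = 0.054. A Type I error is rejecting H₀ when H₀ is actually true (false positive) — here, concluding that a river's pollutant level exceeds the safe threshold when in fact this is not the case. Consequence: shutting down a compliant factory unnecessarily.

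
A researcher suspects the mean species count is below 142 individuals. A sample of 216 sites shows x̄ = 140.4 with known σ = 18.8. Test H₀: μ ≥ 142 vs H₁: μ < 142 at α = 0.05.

z = -1.251. Critical value: -1.645. Fail to reject H₀.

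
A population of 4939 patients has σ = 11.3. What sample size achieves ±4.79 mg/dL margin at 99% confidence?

Without FPC: n₀ = (2.576×11.3/4.79)² = 36.93. With FPC: n = n₀N/(n₀+N-1) = 36.7 → n = 37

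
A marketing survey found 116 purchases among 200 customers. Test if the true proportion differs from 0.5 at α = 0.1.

p̂ = 0.58, p₀ = 0.5. z = (p̂ - p₀)/√(p₀(1-p₀)/n) = 2.263. Critical: ±1.645. Reject H₀.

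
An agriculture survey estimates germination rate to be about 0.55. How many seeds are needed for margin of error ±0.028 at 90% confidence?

n = z²p(1-p)/E² = 1.645²×0.55×0.45/0.028² = 854.3 → n = 855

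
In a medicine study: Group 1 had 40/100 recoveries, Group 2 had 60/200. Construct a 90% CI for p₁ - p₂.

p̂₁ = 0.4, p̂₂ = 0.3. Difference = 0.1. CI = (0.003, 0.197)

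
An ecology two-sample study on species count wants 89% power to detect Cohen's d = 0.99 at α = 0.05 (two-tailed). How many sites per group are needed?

z_{α/2} = 1.96, z_β = Φ⁻¹(0.89) = 1.227. For large effect (d = 0.99): n per group = 2(z_{α/2} + z_β)²/d² = 2(1.96 + 1.227)²/0.99² = 20.7 → 21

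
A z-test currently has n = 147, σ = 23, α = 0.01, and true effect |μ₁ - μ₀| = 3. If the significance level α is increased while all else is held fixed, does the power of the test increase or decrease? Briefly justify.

Power increases: a larger α lowers the critical value, so more of the H₁ sampling distribution falls in the rejection region.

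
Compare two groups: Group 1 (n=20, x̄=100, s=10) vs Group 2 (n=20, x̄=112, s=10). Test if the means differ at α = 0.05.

Pooled sp = 10.0. t = -3.795, df = 38. Critical t = ±2.024. Reject H₀.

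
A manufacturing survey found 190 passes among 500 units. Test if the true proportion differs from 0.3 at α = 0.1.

p̂ = 0.38, p₀ = 0.3. z = (p̂ - p₀)/√(p₀(1-p₀)/n) = 3.904. Critical: ±1.645. Reject H₀.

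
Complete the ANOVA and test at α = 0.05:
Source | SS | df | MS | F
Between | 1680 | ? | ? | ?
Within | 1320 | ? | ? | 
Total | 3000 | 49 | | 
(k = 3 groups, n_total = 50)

df_between = 2, df_within = 47. MS_between = 840.0, MS_within = 28.09. F = 29.909, F_crit ≈ 3.195. Reject H₀.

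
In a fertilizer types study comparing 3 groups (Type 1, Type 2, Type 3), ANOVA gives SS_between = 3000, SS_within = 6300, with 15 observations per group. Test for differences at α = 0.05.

df_between = 2, df_within = 42. F = MS_between/MS_within = 1500.0/150.0 = 10.0. F_crit ≈ 3.22. Reject H₀. At least one mean differs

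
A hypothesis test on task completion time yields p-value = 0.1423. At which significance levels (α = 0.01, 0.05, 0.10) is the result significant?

p = 0.1423. Not significant at any of the given levels.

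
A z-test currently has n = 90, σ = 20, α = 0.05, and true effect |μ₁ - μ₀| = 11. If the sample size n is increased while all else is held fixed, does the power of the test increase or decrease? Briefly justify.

Power increases: a larger n shrinks the standard error σ/√n, moving the sampling distribution under H₁ further from the critical value.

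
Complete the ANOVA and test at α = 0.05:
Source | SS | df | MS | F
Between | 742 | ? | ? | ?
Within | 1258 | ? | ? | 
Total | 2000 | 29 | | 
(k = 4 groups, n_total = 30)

df_between = 3, df_within = 26. MS_between = 247.33, MS_within = 48.38. F = 5.112, F_crit ≈ 2.975. Reject H₀.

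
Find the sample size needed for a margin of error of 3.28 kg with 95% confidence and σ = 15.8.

n = (z*σ/E)² = (1.96×15.8/3.28)² = 89.1 → n = 90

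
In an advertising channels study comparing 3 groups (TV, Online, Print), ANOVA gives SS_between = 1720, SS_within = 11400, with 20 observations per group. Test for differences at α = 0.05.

df_between = 2, df_within = 57. F = MS_between/MS_within = 860.0/200.0 = 4.3. F_crit ≈ 3.159. Reject H₀. At least one mean differs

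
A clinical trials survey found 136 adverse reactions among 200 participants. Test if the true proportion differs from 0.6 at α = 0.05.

p̂ = 0.68, p₀ = 0.6. z = (p̂ - p₀)/√(p₀(1-p₀)/n) = 2.309. Critical: ±1.96. Reject H₀.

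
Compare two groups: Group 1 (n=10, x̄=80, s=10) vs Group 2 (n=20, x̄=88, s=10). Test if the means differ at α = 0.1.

Pooled sp = 10.0. t = -2.066, df = 28. Critical t = ±1.701. Reject H₀.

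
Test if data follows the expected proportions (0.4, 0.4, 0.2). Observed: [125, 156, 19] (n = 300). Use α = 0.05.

Expected: [120.0, 120.0, 60.0]. χ² = 39.025. df = 2, critical = 5.991. Reject H₀.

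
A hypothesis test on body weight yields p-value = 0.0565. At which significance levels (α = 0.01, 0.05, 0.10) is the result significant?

p = 0.0565. Significant at: α = 0.1.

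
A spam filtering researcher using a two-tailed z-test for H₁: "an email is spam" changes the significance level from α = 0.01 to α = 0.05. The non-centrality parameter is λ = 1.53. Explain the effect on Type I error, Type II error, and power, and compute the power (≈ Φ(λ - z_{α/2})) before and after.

Increasing α from 0.01 to 0.05:
• Type I error rate increases (α is the Type I rate by definition).
• Critical value moves from z_{α/2} = 2.576 to 1.96, so power = Φ(λ - z_{α/2}) goes from Φ(1.53 - 2.576) = 0.148 to Φ(1.53 - 1.96) = 0.334.
• Type II error rate β = 1 - power therefore decreases (0.852 → 0.666).
Appropriate when false negatives are costly — here, a spam email lands in the inbox.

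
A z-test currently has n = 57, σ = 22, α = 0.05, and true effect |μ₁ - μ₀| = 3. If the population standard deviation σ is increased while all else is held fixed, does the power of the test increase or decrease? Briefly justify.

Power decreases: a larger σ inflates the standard error σ/√n, pulling the sampling distribution under H₁ back toward the critical value.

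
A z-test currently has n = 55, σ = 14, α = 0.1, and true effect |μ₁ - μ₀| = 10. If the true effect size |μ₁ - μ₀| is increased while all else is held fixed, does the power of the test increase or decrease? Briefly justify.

Power increases: a larger true effect increases the non-centrality λ = |μ₁ - μ₀|/(σ/√n).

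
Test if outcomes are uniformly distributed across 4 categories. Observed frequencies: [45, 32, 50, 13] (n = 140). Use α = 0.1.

Expected = 35 each. χ² = Σ(O-E)²/E = 23.371. df = 3, critical value = 6.251. Reject H₀.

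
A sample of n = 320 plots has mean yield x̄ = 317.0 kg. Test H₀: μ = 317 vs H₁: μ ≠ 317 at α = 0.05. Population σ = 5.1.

z = (x̄ - μ₀)/(σ/√n) = (317.0 - 317)/(5.1/√320) = 0.0. Critical value: ±1.96. Since |0.0| ≤ 1.96, Fail to reject H₀.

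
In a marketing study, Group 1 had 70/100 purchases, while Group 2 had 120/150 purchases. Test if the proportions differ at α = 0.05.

p̂₁ = 0.7, p̂₂ = 0.8, pooled p̂ = 0.76. z = -1.814. Critical: ±1.96. Fail to reject H₀.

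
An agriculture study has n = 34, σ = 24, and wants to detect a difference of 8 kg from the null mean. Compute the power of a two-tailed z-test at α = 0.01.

SE = σ/√n = 24/√34 = 4.116. Non-centrality λ = d/SE = 8/4.116 = 1.944. Power ≈ Φ(λ - z_{α/2}) = Φ(1.944 - 2.576) = Φ(-0.632) = 0.264.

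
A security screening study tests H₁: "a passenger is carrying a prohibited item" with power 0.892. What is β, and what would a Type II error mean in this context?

β = 1 - power = 1 - 0.892 = 0.108. A Type II error is failing to reject H₀ when H₀ is false (false negative) — here, failing to conclude that a passenger is carrying a prohibited item when in fact it is true. Consequence: letting a prohibited item through — security breach.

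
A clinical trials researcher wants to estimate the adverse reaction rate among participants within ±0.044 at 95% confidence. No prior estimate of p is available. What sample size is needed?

Conservative approach: use p = 0.5 (maximizes p(1-p) = 0.25). n = z²(0.25)/E² = 1.96²×0.25/0.044² = 496.1 → n = 497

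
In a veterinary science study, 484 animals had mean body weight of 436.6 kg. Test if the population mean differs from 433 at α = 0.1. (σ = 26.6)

z = (x̄ - μ₀)/(σ/√n) = (436.6 - 433)/(26.6/√484) = 2.977. Critical value: ±1.645. Since |2.977| > 1.645, Reject H₀.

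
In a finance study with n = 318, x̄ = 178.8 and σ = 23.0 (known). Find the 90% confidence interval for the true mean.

CI = x̄ ± z*(σ/√n) = 178.8 ± 1.645(23.0/√318) = 178.8 ± 2.12 = (176.68, 180.92)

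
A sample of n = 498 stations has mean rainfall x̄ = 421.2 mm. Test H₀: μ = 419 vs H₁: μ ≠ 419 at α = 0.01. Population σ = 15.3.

z = (x̄ - μ₀)/(σ/√n) = (421.2 - 419)/(15.3/√498) = 3.209. Critical value: ±2.576. Since |3.209| > 2.576, Reject H₀.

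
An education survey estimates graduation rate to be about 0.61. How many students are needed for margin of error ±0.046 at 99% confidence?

n = z²p(1-p)/E² = 2.576²×0.61×0.39/0.046² = 746.1 → n = 747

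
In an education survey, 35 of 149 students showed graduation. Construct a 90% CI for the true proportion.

p̂ = 0.235. CI = p̂ ± z*√(p̂(1-p̂)/n) = (0.178, 0.292)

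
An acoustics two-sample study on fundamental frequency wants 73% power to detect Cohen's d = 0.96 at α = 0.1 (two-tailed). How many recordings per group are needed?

z_{α/2} = 1.645, z_β = Φ⁻¹(0.73) = 0.613. For large effect (d = 0.96): n per group = 2(z_{α/2} + z_β)²/d² = 2(1.645 + 0.613)²/0.96² = 11.1 → 12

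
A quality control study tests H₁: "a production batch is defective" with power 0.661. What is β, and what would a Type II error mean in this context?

β = 1 - power = 1 - 0.661 = 0.339. A Type II error is failing to reject H₀ when H₀ is false (false negative) — here, failing to conclude that a production batch is defective when in fact it is true. Consequence: shipping a defective batch — faulty products reach customers.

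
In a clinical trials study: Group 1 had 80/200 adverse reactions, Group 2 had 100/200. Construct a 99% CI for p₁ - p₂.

p̂₁ = 0.4, p̂₂ = 0.5. Difference = -0.1. CI = (-0.228, 0.028)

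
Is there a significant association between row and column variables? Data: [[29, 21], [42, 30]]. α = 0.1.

χ² = 0.001. df = 1, critical = 2.706. Fail to reject H₀. No evidence of dependence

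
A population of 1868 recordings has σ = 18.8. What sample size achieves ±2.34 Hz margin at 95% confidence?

Without FPC: n₀ = (1.96×18.8/2.34)² = 247.968. With FPC: n = n₀N/(n₀+N-1) = 219.01 → n = 220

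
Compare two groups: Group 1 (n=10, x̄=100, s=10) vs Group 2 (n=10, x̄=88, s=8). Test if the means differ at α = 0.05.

Pooled sp = 9.06. t = 2.963, df = 18. Critical t = ±2.101. Reject H₀.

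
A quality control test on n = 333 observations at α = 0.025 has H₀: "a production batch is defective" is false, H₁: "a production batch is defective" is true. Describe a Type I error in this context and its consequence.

Type I error: rejecting H₀ when it is true — concluding that a production batch is defective when in fact it is not. Consequence: scrapping a good batch — wasted material and cost for no reason.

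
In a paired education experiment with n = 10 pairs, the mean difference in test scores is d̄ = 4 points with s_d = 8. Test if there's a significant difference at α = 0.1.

t = d̄/(s_d/√n) = 4/(8/√10) = 1.581. df = 9, critical t = ±1.833. Fail to reject H₀.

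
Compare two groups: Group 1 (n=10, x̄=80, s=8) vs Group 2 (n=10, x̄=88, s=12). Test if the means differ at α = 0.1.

Pooled sp = 10.2. t = -1.754, df = 18. Critical t = ±1.734. Reject H₀.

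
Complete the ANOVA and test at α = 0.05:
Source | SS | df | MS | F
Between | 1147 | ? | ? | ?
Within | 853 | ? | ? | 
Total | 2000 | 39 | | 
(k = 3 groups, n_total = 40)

df_between = 2, df_within = 37. MS_between = 573.5, MS_within = 23.05. F = 24.876, F_crit ≈ 3.252. Reject H₀.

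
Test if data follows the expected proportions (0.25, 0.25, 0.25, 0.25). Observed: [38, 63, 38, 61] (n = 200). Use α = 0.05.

Expected: [50.0, 50.0, 50.0, 50.0]. χ² = 11.56. df = 3, critical = 7.815. Reject H₀.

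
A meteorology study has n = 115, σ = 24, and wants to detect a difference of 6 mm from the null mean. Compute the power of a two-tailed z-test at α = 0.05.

SE = σ/√n = 24/√115 = 2.238. Non-centrality λ = d/SE = 6/2.238 = 2.681. Power ≈ Φ(λ - z_{α/2}) = Φ(2.681 - 1.96) = Φ(0.721) = 0.765.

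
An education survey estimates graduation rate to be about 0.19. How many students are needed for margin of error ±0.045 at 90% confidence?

n = z²p(1-p)/E² = 1.645²×0.19×0.81/0.045² = 205.7 → n = 206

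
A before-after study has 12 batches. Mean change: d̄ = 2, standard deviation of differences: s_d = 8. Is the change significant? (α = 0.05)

t = d̄/(s_d/√n) = 2/(8/√12) = 0.866. df = 11, critical t = ±2.201. Fail to reject H₀.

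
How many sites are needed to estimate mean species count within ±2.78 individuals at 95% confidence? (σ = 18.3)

n = (z*σ/E)² = (1.96×18.3/2.78)² = 166.5 → n = 167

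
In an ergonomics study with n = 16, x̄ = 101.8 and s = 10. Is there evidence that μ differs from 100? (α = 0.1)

t = (x̄ - μ₀)/(s/√n) = (101.8 - 100)/(10/√16) = 0.72. df = 15, critical t = ±1.753. Fail to reject H₀.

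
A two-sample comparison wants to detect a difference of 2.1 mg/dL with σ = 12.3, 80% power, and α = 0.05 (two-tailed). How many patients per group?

n per group = 2(z_α/2 + z_β)²σ²/d² = 2×(1.96 + 0.84)²×12.3²/2.1² = 537.9 → n = 538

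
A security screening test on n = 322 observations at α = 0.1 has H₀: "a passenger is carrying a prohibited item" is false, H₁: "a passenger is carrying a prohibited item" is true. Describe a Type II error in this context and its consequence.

Type II error: failing to reject H₀ when it is false — concluding that a passenger is carrying a prohibited item is not supported when in fact it is. Consequence: letting a prohibited item through — security breach.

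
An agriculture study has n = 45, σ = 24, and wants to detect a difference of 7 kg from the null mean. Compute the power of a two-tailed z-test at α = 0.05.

SE = σ/√n = 24/√45 = 3.578. Non-centrality λ = d/SE = 7/3.578 = 1.957. Power ≈ Φ(λ - z_{α/2}) = Φ(1.957 - 1.96) = Φ(-0.003) = 0.499.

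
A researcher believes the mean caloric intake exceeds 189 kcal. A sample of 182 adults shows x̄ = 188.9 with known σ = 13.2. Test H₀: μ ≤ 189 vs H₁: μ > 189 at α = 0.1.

z = -0.102. Critical value: 1.28. Fail to reject H₀.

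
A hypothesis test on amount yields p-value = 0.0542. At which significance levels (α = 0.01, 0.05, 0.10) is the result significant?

p = 0.0542. Significant at: α = 0.1.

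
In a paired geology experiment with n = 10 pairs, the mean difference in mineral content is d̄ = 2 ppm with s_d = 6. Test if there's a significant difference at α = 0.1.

t = d̄/(s_d/√n) = 2/(6/√10) = 1.054. df = 9, critical t = ±1.833. Fail to reject H₀.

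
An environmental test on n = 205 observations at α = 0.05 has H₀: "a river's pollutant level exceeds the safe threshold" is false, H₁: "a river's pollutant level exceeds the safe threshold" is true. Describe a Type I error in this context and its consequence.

Type I error: rejecting H₀ when it is true — concluding that a river's pollutant level exceeds the safe threshold when in fact it is not. Consequence: shutting down a compliant factory unnecessarily.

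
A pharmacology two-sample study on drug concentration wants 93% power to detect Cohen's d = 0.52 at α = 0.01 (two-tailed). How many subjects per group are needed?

z_{α/2} = 2.576, z_β = Φ⁻¹(0.93) = 1.476. For medium effect (d = 0.52): n per group = 2(z_{α/2} + z_β)²/d² = 2(2.576 + 1.476)²/0.52² = 121.4 → 122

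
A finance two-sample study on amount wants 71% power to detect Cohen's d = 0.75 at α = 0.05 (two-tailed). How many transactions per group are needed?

z_{α/2} = 1.96, z_β = Φ⁻¹(0.71) = 0.553. For medium effect (d = 0.75): n per group = 2(z_{α/2} + z_β)²/d² = 2(1.96 + 0.553)²/0.75² = 22.5 → 23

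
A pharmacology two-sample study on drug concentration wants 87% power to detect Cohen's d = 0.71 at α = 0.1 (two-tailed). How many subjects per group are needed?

z_{α/2} = 1.645, z_β = Φ⁻¹(0.87) = 1.126. For medium effect (d = 0.71): n per group = 2(z_{α/2} + z_β)²/d² = 2(1.645 + 1.126)²/0.71² = 30.5 → 31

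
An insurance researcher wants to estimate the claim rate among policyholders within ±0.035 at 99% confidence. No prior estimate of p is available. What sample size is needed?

Conservative approach: use p = 0.5 (maximizes p(1-p) = 0.25). n = z²(0.25)/E² = 2.576²×0.25/0.035² = 1354.2 → n = 1355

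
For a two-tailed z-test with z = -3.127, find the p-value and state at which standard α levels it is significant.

p = 2·P(Z > |-3.127|) = 2·(1 - Φ(3.127)) ≈ 0.0018. Significant at α = 0.1; Significant at α = 0.05; Significant at α = 0.01.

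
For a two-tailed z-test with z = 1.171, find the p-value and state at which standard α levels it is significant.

p = 2·P(Z > |1.171|) = 2·(1 - Φ(1.171)) ≈ 0.2416. Not significant at any standard level.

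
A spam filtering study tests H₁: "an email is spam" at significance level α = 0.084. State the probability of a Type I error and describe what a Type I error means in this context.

P(Type I error) = α = 0.084. A Type I error is rejecting H₀ when H₀ is actually true (false positive) — here, concluding that an email is spam when in fact this is not the case. Consequence: a legitimate email is sent to the spam folder and the user misses it.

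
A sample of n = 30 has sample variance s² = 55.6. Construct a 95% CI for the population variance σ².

df = 29. χ²_{0.025} = 45.722, χ²_{0.975} = 16.047. CI for σ² = ((n-1)s²/χ²_{α/2}, (n-1)s²/χ²_{1-α/2}) = (29·55.6/45.722, 29·55.6/16.047) = (35.27, 100.48)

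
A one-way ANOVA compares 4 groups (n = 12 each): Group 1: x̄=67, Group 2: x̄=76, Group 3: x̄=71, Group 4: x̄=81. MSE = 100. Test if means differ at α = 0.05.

Grand mean = 73.75. SS_between = 1329.0, MS_between = 443.0. F = 4.43, F_crit ≈ 2.816. Reject H₀.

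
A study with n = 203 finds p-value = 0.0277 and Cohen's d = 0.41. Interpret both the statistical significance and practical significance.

Statistically significant (p = 0.0277 < 0.05). Cohen's d = 0.41 indicates a small effect size. Both statistical and practical significance should be considered.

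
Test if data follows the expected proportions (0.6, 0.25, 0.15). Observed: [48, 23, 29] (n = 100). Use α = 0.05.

Expected: [60.0, 25.0, 15.0]. χ² = 15.627. df = 2, critical = 5.991. Reject H₀.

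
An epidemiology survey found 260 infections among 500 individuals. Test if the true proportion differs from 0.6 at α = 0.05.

p̂ = 0.52, p₀ = 0.6. z = (p̂ - p₀)/√(p₀(1-p₀)/n) = -3.651. Critical: ±1.96. Reject H₀.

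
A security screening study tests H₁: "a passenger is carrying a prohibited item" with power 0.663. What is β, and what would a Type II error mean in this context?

β = 1 - power = 1 - 0.663 = 0.337. A Type II error is failing to reject H₀ when H₀ is false (false negative) — here, failing to conclude that a passenger is carrying a prohibited item when in fact it is true. Consequence: letting a prohibited item through — security breach.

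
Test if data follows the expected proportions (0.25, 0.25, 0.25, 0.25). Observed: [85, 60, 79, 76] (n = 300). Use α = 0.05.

Expected: [75.0, 75.0, 75.0, 75.0]. χ² = 4.56. df = 3, critical = 7.815. Fail to reject H₀.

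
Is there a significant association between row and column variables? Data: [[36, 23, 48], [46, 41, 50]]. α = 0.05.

χ² = 2.675. df = 2, critical = 5.991. Fail to reject H₀. No evidence of dependence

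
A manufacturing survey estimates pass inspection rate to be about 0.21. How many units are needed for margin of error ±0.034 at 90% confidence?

n = z²p(1-p)/E² = 1.645²×0.21×0.79/0.034² = 388.3 → n = 389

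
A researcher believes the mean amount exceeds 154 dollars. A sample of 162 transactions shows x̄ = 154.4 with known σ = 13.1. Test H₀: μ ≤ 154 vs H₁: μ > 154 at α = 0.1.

z = 0.389. Critical value: 1.28. Fail to reject H₀.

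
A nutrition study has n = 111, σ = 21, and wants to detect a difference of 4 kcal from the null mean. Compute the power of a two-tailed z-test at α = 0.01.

SE = σ/√n = 21/√111 = 1.993. Non-centrality λ = d/SE = 4/1.993 = 2.007. Power ≈ Φ(λ - z_{α/2}) = Φ(2.007 - 2.576) = Φ(-0.569) = 0.285.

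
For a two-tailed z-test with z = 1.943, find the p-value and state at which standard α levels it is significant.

p = 2·P(Z > |1.943|) = 2·(1 - Φ(1.943)) ≈ 0.052. Significant at α = 0.1.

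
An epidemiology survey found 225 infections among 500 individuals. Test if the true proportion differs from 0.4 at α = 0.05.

p̂ = 0.45, p₀ = 0.4. z = (p̂ - p₀)/√(p₀(1-p₀)/n) = 2.282. Critical: ±1.96. Reject H₀.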